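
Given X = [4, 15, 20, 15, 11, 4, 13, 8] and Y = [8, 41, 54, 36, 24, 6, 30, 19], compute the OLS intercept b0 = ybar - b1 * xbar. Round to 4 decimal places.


First find the slope: b1 = 2.8837.
Means: xbar = 11.2500, ybar = 27.2500.
b0 = ybar - b1 * xbar = 27.2500 - 2.8837 * 11.2500 = -5.1913.

-5.1913


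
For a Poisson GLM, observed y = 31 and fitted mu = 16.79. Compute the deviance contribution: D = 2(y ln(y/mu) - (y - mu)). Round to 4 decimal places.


Compute y*ln(y/mu) = 31*ln(31/16.79) = 31*0.613204 = 19.009324.
y - mu = 14.21.
D = 2*(19.009324 - (14.21)) = 9.598648, which rounds to 9.5986.

9.5986


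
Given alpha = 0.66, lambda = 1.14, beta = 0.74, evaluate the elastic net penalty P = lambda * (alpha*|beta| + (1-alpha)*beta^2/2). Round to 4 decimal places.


L1 component = 0.66 * |0.74| = 0.4884.
L2 component = 0.34 * 0.74^2 / 2 = 0.0931.
Penalty = 1.14 * (0.4884 + 0.0931) = 1.14 * 0.5815 = 0.6629.

0.6629


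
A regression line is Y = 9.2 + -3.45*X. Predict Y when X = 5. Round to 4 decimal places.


Predicted value:
Y = 9.2 + (-3.45)(5) = 9.2 + -17.2500 = -8.0500.

-8.0500


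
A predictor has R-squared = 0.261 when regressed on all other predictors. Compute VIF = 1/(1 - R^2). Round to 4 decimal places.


VIF = 1 / (1 - 0.261).
= 1 / 0.739 = 1.3532.

1.3532


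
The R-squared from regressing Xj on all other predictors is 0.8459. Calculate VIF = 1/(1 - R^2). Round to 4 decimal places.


VIF = 1 / (1 - 0.8459).
= 1 / 0.1541 = 6.4893.

6.4893


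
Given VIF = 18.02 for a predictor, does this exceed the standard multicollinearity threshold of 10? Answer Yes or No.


The threshold is 10.
VIF = 18.02 is >= 10.
Multicollinearity indication: Yes.

Yes


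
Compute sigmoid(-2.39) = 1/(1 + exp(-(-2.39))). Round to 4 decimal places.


exp(2.3900) = 10.9135.
1 + exp(-z) = 11.9135.
sigmoid = 1/11.9135 = 0.0839.

0.0839


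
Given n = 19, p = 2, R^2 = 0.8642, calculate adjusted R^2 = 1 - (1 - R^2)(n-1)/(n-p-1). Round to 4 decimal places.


Adjusted R^2 = 1 - (1 - R^2) * (n-1)/(n-p-1).
(1 - R^2) = 0.1358.
(n-1)/(n-p-1) = 18/16.
(1 - R^2) * (n-1) = 0.1358 * 18 = 2.4444.
Divide by (n-p-1): 2.4444 / 16 = 0.1528.
Adj R^2 = 1 - 0.1528 = 0.8472.

0.8472


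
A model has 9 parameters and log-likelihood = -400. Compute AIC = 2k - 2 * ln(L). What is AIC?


AIC = 2k - 2*loglik = 2(9) - 2(-400).
= 18 + 800 = 818.

818


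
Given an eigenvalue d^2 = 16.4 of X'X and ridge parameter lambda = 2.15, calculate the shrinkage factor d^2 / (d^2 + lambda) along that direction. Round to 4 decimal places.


Denominator = d^2 + lambda = 16.4 + 2.15 = 18.5500.
Shrinkage = 16.4 / 18.5500 = 0.8841.

0.8841


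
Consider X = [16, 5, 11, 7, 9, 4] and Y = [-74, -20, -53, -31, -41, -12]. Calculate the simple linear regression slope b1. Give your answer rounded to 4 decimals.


The sample means are xbar = 8.6667 and ybar = -38.5000.
Compute S_xx = 97.3333 and S_xy = -499.0000.
Slope b1 = S_xy / S_xx = -499.0000 / 97.3333 = -5.1267.

-5.1267


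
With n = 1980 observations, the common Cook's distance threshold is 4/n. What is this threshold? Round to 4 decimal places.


Using the rule of thumb:
Threshold = 4 / 1980 = 0.0020.

0.0020


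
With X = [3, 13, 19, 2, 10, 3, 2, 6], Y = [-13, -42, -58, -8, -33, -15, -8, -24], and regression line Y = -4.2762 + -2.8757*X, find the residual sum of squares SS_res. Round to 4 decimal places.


Compute predicted values, then residuals = yi - yhat_i.
Residuals: [-0.0967, -0.3397, 0.9145, 2.0276, 0.0332, -2.0967, 2.0276, -2.4696].
SSres = sum(residual^2) = 19.6796.

19.6796


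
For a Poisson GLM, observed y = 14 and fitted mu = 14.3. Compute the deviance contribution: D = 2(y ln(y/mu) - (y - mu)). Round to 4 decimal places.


Compute y*ln(y/mu) = 14*ln(14/14.3) = 14*-0.021202 = -0.296828.
y - mu = -0.3.
D = 2*(-0.296828 - (-0.3)) = 0.006344, which rounds to 0.0063.

0.0063


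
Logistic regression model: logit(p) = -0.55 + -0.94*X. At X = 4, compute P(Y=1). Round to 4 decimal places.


Linear predictor: z = -0.55 + -0.94 * 4 = -4.3100.
P = 1/(1 + exp(4.3100)) = 1/(1 + 74.4405) = 0.0133.

0.0133


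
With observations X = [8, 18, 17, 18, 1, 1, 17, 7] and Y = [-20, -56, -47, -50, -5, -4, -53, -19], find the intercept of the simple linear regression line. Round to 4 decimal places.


First find the slope: b1 = -2.9066.
Means: xbar = 10.8750, ybar = -31.7500.
b0 = ybar - b1 * xbar = -31.7500 - -2.9066 * 10.8750 = -0.1406.

-0.1406


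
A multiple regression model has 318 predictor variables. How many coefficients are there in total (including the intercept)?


Each predictor gets one coefficient, plus one intercept.
Total parameters = 318 + 1 = 319.

319


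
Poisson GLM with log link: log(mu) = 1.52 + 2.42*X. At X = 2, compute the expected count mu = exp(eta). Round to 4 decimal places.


eta = 1.52 + 2.42 * 2 = 6.3600.
mu = exp(6.3600) = 578.2464.

578.2464


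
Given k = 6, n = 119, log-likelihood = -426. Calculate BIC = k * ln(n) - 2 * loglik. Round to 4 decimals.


k * ln(n) = 6 * ln(119) = 6 * 4.779123 = 28.674738.
-2 * loglik = -2 * (-426) = 852.
BIC = 28.674738 + 852 = 880.674738, which rounds to 880.6747.

880.6747


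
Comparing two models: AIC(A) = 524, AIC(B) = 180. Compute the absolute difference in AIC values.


|AIC_A - AIC_B| = |524 - 180| = 344.
Model B is preferred (lower AIC).

344


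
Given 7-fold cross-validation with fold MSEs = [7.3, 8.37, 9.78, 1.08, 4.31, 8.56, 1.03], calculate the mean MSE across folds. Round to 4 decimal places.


Total MSE across folds = 40.4300.
CV-MSE = 40.4300/7 = 5.7757.

5.7757


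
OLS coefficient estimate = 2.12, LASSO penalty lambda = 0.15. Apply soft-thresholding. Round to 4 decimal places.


|beta_OLS| = 2.12.
lambda = 0.15.
Since |beta| > lambda, coefficient = sign(beta)*(|beta| - lambda) = 1.9700.
Result = 1.9700.

1.9700


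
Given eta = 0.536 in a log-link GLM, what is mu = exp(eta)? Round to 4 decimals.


The inverse log link gives:
mu = exp(0.536) = 1.7092.

1.7092


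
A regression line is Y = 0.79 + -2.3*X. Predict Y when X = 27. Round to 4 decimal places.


Substitute X = 27 into the equation:
Y = 0.79 + -2.3 * 27 = 0.79 + -62.1000 = -61.3100.

-61.3100


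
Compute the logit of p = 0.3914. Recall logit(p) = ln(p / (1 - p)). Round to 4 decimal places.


The odds are p/(1-p) = 0.3914 / 0.6086 = 0.6431.
logit(p) = ln(0.6431) = -0.4414.

-0.4414


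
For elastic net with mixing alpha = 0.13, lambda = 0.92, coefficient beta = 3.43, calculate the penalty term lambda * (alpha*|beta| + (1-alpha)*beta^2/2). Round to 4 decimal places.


alpha * |beta| = 0.13 * 3.43 = 0.4459.
(1-alpha) * beta^2/2 = 0.87 * 11.7649/2 = 5.1177.
Total = 0.92 * (0.4459 + 5.1177) = 5.1185.

5.1185


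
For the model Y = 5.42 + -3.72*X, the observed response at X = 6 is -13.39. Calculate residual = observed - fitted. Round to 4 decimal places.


Compute yhat = 5.42 + (-3.72)(6) = -16.9000.
Residual = actual - predicted = -13.39 - -16.9000 = 3.5100.

3.5100


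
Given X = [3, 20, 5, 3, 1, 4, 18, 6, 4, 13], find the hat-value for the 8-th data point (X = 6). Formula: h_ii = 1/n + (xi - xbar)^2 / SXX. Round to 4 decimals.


Mean of X: xbar = 7.7000.
SXX = 412.1000.
For X = 6: h = 1/10 + (6 - 7.7000)^2/412.1000 = 0.1070.

0.1070


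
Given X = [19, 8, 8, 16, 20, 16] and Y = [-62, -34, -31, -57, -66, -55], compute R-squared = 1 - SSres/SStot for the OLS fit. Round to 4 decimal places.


After computing the OLS fit (b0=-10.5556, b1=-2.7778):
SSres = 10.4444, SStot = 1086.8333.
R^2 = 1 - 10.4444/1086.8333 = 0.9904.

0.9904


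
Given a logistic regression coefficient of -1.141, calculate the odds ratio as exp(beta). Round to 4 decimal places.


exp(-1.141) = 0.3195.
So the odds ratio is 0.3195.

0.3195


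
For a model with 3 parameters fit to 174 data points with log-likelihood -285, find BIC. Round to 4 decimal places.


Compute k*ln(n) = 3*ln(174) = 3*5.159055 = 15.477165.
Then -2*loglik = 570.
BIC = 15.477165 + 570 = 585.477165, which rounds to 585.4772.

585.4772


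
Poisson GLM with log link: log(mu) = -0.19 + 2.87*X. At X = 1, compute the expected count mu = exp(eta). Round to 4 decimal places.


eta = -0.19 + 2.87 * 1 = 2.6800.
mu = exp(2.6800) = 14.5851.

14.5851


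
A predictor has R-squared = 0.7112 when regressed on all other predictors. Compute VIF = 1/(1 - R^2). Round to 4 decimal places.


Using VIF = 1/(1 - R^2_j):
1 - 0.7112 = 0.2888.
VIF = 3.4626.

3.4626


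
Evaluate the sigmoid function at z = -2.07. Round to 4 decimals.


Compute exp(2.0700) = 7.9248.
Sigmoid = 1 / (1 + 7.9248) = 1 / 8.9248 = 0.1120.

0.1120


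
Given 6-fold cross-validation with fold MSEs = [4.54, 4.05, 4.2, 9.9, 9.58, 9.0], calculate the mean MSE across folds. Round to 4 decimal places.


Sum of fold MSEs = 41.2700.
Average = 41.2700 / 6 = 6.8783.

6.8783


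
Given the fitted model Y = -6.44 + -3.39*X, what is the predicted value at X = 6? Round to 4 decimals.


Substitute X = 6 into the equation:
Y = -6.44 + -3.39 * 6 = -6.44 + -20.3400 = -26.7800.

-26.7800


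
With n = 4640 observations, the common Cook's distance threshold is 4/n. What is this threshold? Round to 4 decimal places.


Using the rule of thumb:
Threshold = 4 / 4640 = 0.0009.

0.0009


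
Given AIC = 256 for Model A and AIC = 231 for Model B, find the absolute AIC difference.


Absolute difference = |256 - 231| = 25.
The model with lower AIC (B) is preferred.

25


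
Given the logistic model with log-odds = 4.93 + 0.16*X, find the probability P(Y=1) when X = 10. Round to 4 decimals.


Compute z = 4.93 + (0.16)(10) = 6.5300.
exp(-z) = 0.0015.
P = 1/(1 + 0.0015) = 0.9985.

0.9985


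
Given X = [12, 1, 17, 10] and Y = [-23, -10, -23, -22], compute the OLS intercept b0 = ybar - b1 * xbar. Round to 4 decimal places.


Compute b1 = -0.8731 from the OLS formula.
With xbar = 10.0000 and ybar = -19.5000, the intercept is:
b0 = -19.5000 - -0.8731 * 10.0000 = -10.7687.

-10.7687


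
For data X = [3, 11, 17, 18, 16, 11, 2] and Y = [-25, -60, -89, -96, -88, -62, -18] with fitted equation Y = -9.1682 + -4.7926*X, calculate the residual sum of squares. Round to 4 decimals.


Predicted values from Y = -9.1682 + -4.7926*X.
Residuals: [-1.4540, 1.8868, 1.6424, -0.5650, -2.1502, -0.1132, 0.7534].
SSres = 13.8946.

13.8946


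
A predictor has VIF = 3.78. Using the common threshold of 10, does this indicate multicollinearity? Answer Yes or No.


Check: VIF = 3.78 vs threshold = 10.
Since 3.78 < 10, the answer is No.

No


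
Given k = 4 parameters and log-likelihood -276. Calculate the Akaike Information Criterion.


Compute:
2k = 2*4 = 8.
-2*loglik = -2*(-276) = 552.
AIC = 8 + 552 = 560.

560


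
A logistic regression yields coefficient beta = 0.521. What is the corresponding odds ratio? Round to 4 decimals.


Odds ratio = exp(beta) = exp(0.521).
= 1.6837.

1.6837


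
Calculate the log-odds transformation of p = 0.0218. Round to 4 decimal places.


Compute the odds: 0.0218/0.9782 = 0.0223.
Take the natural log: ln(0.0223) = -3.8038.

-3.8038


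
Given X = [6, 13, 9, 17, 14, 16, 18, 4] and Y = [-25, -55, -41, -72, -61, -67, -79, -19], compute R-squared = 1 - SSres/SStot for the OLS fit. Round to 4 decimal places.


The fitted line is Y = -1.4532 + -4.1997*X.
SSres = 15.2600, SStot = 3381.8750.
R^2 = 1 - SSres/SStot = 0.9955.

0.9955


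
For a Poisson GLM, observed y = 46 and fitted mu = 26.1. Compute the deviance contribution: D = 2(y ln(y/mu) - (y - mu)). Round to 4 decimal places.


First: ln(46/26.1) = 0.566706.
Then: 46 * 0.566706 = 26.068476.
y - mu = 46 - 26.1 = 19.9.
D = 2(26.068476 - 19.9) = 12.336952, which rounds to 12.3370.

12.3370


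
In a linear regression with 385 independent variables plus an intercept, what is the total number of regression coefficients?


Total coefficients = number of predictors + 1 (for the intercept).
= 385 + 1 = 386.

386


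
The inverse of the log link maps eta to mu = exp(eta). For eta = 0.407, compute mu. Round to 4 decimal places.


mu = exp(eta) = exp(0.407).
= 1.5023.

1.5023


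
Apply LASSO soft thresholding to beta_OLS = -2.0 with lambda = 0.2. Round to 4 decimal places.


Check: |-2.0| = 2.0 vs lambda = 0.2.
Since |beta| > lambda, coefficient = sign(beta)*(|beta| - lambda) = -1.8000.
Soft-thresholded coefficient = -1.8000.

-1.8000


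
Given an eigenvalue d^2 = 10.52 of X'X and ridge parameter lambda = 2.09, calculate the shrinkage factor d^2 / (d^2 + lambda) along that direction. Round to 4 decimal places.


Denominator = d^2 + lambda = 10.52 + 2.09 = 12.6100.
Shrinkage = 10.52 / 12.6100 = 0.8343.

0.8343


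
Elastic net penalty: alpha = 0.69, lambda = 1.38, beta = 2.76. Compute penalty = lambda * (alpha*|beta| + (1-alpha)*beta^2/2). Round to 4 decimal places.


L1 component = 0.69 * |2.76| = 1.9044.
L2 component = 0.31 * 2.76^2 / 2 = 1.1807.
Penalty = 1.38 * (1.9044 + 1.1807) = 1.38 * 3.0851 = 4.2575.

4.2575


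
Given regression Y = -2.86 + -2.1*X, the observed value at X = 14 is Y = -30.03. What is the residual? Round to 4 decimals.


Compute yhat = -2.86 + (-2.1)(14) = -32.2600.
Residual = actual - predicted = -30.03 - -32.2600 = 2.2300.

2.2300


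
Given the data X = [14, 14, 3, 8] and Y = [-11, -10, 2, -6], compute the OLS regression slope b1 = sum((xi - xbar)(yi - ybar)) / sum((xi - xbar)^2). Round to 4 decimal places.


The sample means are xbar = 9.7500 and ybar = -6.2500.
Compute S_xx = 84.7500 and S_xy = -92.2500.
Slope b1 = S_xy / S_xx = -92.2500 / 84.7500 = -1.0885.

-1.0885


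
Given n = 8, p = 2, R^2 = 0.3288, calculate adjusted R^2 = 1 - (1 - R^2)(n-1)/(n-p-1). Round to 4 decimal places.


Adjusted R^2 = 1 - (1 - R^2) * (n-1)/(n-p-1).
(1 - R^2) = 0.6712.
(n-1)/(n-p-1) = 7/5.
(1 - R^2) * (n-1) = 0.6712 * 7 = 4.6984.
Divide by (n-p-1): 4.6984 / 5 = 0.9397.
Adj R^2 = 1 - 0.9397 = 0.0603.

0.0603


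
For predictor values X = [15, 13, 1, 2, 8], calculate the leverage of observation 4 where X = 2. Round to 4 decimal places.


Compute xbar = 7.8000 with n = 5 observations.
SXX = 158.8000.
Leverage = 1/5 + (2 - 7.8000)^2/158.8000 = 0.4118.

0.4118


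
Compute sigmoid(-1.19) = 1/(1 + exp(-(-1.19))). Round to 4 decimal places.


Compute exp(1.1900) = 3.2871.
Sigmoid = 1 / (1 + 3.2871) = 1 / 4.2871 = 0.2333.

0.2333


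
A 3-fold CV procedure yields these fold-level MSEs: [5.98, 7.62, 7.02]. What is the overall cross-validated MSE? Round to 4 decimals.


Sum of fold MSEs = 20.6200.
Average = 20.6200 / 3 = 6.8733.

6.8733


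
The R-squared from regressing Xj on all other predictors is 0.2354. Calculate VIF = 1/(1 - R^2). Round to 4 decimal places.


VIF = 1 / (1 - 0.2354).
= 1 / 0.7646 = 1.3079.

1.3079


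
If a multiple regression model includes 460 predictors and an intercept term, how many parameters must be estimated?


Including the intercept, the model has 460 predictor coefficients + 1 intercept.
Total = 461.

461


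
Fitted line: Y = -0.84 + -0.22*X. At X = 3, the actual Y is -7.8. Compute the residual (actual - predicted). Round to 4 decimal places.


Compute yhat = -0.84 + (-0.22)(3) = -1.5000.
Residual = actual - predicted = -7.8 - -1.5000 = -6.3000.

-6.3000


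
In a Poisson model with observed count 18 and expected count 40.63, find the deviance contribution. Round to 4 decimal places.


Compute y*ln(y/mu) = 18*ln(18/40.63) = 18*-0.814135 = -14.654430.
y - mu = -22.63.
D = 2*(-14.654430 - (-22.63)) = 15.951140, which rounds to 15.9511.

15.9511


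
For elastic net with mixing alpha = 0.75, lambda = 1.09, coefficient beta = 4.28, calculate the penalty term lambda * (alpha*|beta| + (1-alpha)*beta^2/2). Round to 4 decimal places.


L1 component = 0.75 * |4.28| = 3.2100.
L2 component = 0.25 * 4.28^2 / 2 = 2.2898.
Penalty = 1.09 * (3.2100 + 2.2898) = 1.09 * 5.4998 = 5.9948.

5.9948


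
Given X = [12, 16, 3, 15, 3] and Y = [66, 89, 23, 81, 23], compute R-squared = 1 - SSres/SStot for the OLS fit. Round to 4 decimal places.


After computing the OLS fit (b0=7.9177, b1=4.9472):
SSres = 6.7457, SStot = 3991.2000.
R^2 = 1 - 6.7457/3991.2000 = 0.9983.

0.9983


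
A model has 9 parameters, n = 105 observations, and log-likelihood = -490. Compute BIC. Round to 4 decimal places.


ln(105) = 4.653960.
k * ln(n) = 9 * 4.653960 = 41.885640.
-2L = 980.
BIC = 41.885640 + 980 = 1021.885640, which rounds to 1021.8856.

1021.8856


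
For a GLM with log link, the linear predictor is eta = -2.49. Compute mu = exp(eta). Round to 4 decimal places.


mu = exp(eta) = exp(-2.49).
= 0.0829.

0.0829


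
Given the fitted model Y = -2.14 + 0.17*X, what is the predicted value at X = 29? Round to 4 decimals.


Substitute X = 29 into the equation:
Y = -2.14 + 0.17 * 29 = -2.14 + 4.9300 = 2.7900.

2.7900


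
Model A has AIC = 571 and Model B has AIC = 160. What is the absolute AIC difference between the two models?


|AIC_A - AIC_B| = |571 - 160| = 411.
Model B is preferred (lower AIC).

411


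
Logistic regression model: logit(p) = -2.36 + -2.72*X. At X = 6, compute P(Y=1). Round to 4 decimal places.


Linear predictor: z = -2.36 + -2.72 * 6 = -18.6800.
P = 1/(1 + exp(18.6800)) = 1/(1 + 129604750.9791) = 0.0000.

0.0000


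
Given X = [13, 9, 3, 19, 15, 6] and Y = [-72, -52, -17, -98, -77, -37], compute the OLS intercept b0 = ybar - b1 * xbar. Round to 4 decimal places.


Compute b1 = -4.9189 from the OLS formula.
With xbar = 10.8333 and ybar = -58.8333, the intercept is:
b0 = -58.8333 - -4.9189 * 10.8333 = -5.5448.

-5.5448


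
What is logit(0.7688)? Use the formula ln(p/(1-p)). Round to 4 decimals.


Compute the odds: 0.7688/0.2312 = 3.3253.
Take the natural log: ln(3.3253) = 1.2015.

1.2015


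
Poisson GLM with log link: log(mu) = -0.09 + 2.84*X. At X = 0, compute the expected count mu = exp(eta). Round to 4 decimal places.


Compute eta = -0.09 + 2.84 * 0 = -0.0900.
Apply inverse link: mu = e^-0.0900 = 0.9139.

0.9139


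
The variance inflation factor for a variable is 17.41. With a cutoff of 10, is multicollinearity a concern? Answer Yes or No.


The threshold is 10.
VIF = 17.41 is >= 10.
Multicollinearity indication: Yes.

Yes


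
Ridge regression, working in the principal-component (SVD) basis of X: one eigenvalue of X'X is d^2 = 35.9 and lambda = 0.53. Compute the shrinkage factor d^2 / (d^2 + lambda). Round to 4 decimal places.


Compute the denominator: 35.9 + 0.53 = 36.4300.
Shrinkage factor = 35.9 / 36.4300 = 0.9855.

0.9855


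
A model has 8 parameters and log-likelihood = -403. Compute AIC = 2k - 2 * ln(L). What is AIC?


AIC = 2*8 - 2*(-403).
= 16 + 806 = 822.

822


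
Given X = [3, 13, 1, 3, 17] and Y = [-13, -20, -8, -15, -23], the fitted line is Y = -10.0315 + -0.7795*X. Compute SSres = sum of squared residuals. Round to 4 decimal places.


Predicted values from Y = -10.0315 + -0.7795*X.
Residuals: [-0.6300, 0.1650, 2.8110, -2.6300, 0.2830].
SSres = 15.3228.

15.3228


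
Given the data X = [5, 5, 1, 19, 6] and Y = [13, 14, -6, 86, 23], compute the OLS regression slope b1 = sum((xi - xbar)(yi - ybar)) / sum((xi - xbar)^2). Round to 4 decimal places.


Calculate xbar = 7.2000, ybar = 26.0000.
S_xx = 188.8000, S_xy = 965.0000.
Using b1 = S_xy / S_xx = 965.0000 / 188.8000, we get b1 = 5.1112.

5.1112


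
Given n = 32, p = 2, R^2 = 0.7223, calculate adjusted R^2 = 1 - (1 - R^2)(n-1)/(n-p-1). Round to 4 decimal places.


Using the formula:
(1 - 0.7223) = 0.2777.
Multiply by 31/29: 0.2777 * 31 = 8.6087, then 8.6087 / 29 = 0.2969.
Adj R^2 = 1 - 0.2969 = 0.7031.

0.7031


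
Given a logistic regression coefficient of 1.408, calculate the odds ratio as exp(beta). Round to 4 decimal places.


Odds ratio = exp(beta) = exp(1.408).
= 4.0878.

4.0878


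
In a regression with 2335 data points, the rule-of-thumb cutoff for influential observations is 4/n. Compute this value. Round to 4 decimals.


Cook's distance cutoff = 4/n = 4/2335.
= 0.0017.

0.0017


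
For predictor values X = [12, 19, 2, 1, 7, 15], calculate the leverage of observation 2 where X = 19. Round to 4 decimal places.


Compute xbar = 9.3333 with n = 6 observations.
SXX = 261.3333.
Leverage = 1/6 + (19 - 9.3333)^2/261.3333 = 0.5242.

0.5242


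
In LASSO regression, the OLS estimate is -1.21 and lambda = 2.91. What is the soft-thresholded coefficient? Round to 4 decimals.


Check: |-1.21| = 1.21 vs lambda = 2.91.
Since |beta| <= lambda, the coefficient is set to 0.
Soft-thresholded coefficient = 0.0000.

0.0000


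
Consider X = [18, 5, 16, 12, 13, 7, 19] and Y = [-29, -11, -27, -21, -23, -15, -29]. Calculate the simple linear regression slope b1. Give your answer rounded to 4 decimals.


Calculate xbar = 12.8571, ybar = -22.1429.
S_xx = 170.8571, S_xy = -223.1429.
Using b1 = S_xy / S_xx = -223.1429 / 170.8571, we get b1 = -1.3060.

-1.3060


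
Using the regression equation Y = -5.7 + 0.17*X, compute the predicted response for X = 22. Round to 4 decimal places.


Substitute X = 22 into the equation:
Y = -5.7 + 0.17 * 22 = -5.7 + 3.7400 = -1.9600.

-1.9600


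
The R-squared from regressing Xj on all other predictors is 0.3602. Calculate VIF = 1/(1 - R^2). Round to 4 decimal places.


VIF = 1 / (1 - 0.3602).
= 1 / 0.6398 = 1.5630.

1.5630


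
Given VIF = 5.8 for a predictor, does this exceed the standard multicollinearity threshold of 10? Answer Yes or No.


The threshold is 10.
VIF = 5.8 is < 10.
Multicollinearity indication: No.

No


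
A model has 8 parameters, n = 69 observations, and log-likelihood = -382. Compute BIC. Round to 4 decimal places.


Compute k*ln(n) = 8*ln(69) = 8*4.234107 = 33.872856.
Then -2*loglik = 764.
BIC = 33.872856 + 764 = 797.872856, which rounds to 797.8729.

797.8729


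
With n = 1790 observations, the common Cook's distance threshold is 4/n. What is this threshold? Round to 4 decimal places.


Cook's distance cutoff = 4/n = 4/1790.
= 0.0022.

0.0022


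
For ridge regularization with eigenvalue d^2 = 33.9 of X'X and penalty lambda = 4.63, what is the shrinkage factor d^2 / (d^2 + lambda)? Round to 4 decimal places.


Denominator = d^2 + lambda = 33.9 + 4.63 = 38.5300.
Shrinkage = 33.9 / 38.5300 = 0.8798.

0.8798


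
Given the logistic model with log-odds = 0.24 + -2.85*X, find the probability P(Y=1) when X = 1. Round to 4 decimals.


Linear predictor: z = 0.24 + -2.85 * 1 = -2.6100.
P = 1/(1 + exp(2.6100)) = 1/(1 + 13.5991) = 0.0685.

0.0685


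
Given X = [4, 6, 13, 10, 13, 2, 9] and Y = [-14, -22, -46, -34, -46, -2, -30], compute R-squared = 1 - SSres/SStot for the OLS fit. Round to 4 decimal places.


The fitted line is Y = 3.0103 + -3.7732*X.
SSres = 17.1546, SStot = 1595.4286.
R^2 = 1 - SSres/SStot = 0.9892.

0.9892


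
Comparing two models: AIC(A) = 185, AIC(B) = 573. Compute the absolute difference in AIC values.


|AIC_A - AIC_B| = |185 - 573| = 388.
Model A is preferred (lower AIC).

388


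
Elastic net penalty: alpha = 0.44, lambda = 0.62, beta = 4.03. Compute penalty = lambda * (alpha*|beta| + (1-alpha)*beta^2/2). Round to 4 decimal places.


alpha * |beta| = 0.44 * 4.03 = 1.7732.
(1-alpha) * beta^2/2 = 0.56 * 16.2409/2 = 4.5475.
Total = 0.62 * (1.7732 + 4.5475) = 3.9188.

3.9188


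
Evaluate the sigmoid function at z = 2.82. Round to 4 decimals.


Compute exp(-2.8200) = 0.0596.
Sigmoid = 1 / (1 + 0.0596) = 1 / 1.0596 = 0.9437.

0.9437


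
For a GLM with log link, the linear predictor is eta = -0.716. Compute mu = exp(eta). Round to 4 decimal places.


mu = exp(eta) = exp(-0.716).
= 0.4887.

0.4887


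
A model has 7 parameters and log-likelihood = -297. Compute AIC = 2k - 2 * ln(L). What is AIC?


AIC = 2k - 2*loglik = 2(7) - 2(-297).
= 14 + 594 = 608.

608


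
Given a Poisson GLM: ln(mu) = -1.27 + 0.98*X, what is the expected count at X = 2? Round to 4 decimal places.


Linear predictor: eta = -1.27 + (0.98)(2) = 0.6900.
Expected count: mu = exp(0.6900) = 1.9937.

1.9937


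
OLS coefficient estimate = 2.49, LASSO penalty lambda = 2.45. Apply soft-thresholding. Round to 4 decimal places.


Absolute value: |2.49| = 2.49.
Compare to lambda = 2.45.
Since |beta| > lambda, coefficient = sign(beta)*(|beta| - lambda) = 0.0400.

0.0400


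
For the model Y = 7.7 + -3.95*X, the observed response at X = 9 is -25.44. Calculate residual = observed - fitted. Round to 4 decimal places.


Predicted = 7.7 + -3.95 * 9 = -27.8500.
Residual = -25.44 - -27.8500 = 2.4100.

2.4100


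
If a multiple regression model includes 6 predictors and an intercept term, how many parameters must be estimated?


Each predictor gets one coefficient, plus one intercept.
Total parameters = 6 + 1 = 7.

7


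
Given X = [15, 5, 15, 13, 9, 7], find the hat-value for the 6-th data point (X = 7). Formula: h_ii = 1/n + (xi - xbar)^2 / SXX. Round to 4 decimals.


n = 6, xbar = 10.6667.
SXX = sum((xi - xbar)^2) = 91.3333.
h = 1/6 + (7 - 10.6667)^2 / 91.3333 = 0.3139.

0.3139


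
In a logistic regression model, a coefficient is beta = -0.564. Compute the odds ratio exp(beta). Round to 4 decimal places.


Odds ratio = exp(beta) = exp(-0.564).
= 0.5689.

0.5689


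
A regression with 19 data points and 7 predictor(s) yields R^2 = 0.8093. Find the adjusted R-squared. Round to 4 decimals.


Plug in: Adj R^2 = 1 - (1 - 0.8093) * 18/11.
= 1 - 0.1907 * 18/11
= 1 - 3.4326 / 11
= 1 - 0.3121 = 0.6879.

0.6879


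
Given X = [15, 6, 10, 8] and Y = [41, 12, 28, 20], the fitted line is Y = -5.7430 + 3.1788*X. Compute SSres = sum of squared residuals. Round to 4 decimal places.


For each point, residual = actual - predicted.
Residuals: [-0.9390, -1.3298, 1.9550, 0.3126].
Sum of squared residuals = 6.5698.

6.5698


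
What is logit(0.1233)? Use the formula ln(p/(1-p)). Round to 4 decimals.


The odds are p/(1-p) = 0.1233 / 0.8767 = 0.1406.
logit(p) = ln(0.1406) = -1.9615.

-1.9615


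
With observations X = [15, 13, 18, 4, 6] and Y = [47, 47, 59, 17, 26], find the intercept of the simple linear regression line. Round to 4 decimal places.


Compute b1 = 2.8487 from the OLS formula.
With xbar = 11.2000 and ybar = 39.2000, the intercept is:
b0 = 39.2000 - 2.8487 * 11.2000 = 7.2941.

7.2941


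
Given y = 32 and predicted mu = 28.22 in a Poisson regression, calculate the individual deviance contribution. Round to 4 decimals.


Compute y*ln(y/mu) = 32*ln(32/28.22) = 32*0.125705 = 4.022560.
y - mu = 3.78.
D = 2*(4.022560 - (3.78)) = 0.485120, which rounds to 0.4851.

0.4851


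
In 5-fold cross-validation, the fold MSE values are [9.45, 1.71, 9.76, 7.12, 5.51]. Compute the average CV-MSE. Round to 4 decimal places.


Sum of fold MSEs = 33.5500.
Average = 33.5500 / 5 = 6.7100.

6.7100


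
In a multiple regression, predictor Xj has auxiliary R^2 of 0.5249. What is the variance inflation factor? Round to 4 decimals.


Using VIF = 1/(1 - R^2_j):
1 - 0.5249 = 0.4751.
VIF = 2.1048.

2.1048


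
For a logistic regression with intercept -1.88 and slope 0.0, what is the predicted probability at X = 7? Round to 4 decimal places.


Compute z = -1.88 + (0.0)(7) = -1.8800.
exp(-z) = 6.5535.
P = 1/(1 + 6.5535) = 0.1324.

0.1324


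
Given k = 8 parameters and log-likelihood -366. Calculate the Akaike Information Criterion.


Compute:
2k = 2*8 = 16.
-2*loglik = -2*(-366) = 732.
AIC = 16 + 732 = 748.

748


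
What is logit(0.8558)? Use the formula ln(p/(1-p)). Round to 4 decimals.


1 - p = 0.1442.
p/(1-p) = 5.9348.
logit = ln(5.9348) = 1.7808.

1.7808


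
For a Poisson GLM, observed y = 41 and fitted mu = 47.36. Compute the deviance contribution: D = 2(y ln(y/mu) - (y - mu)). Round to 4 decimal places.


Compute y*ln(y/mu) = 41*ln(41/47.36) = 41*-0.144206 = -5.912446.
y - mu = -6.36.
D = 2*(-5.912446 - (-6.36)) = 0.895108, which rounds to 0.8951.

0.8951


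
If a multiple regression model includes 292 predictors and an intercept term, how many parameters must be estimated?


Each predictor gets one coefficient, plus one intercept.
Total parameters = 292 + 1 = 293.

293


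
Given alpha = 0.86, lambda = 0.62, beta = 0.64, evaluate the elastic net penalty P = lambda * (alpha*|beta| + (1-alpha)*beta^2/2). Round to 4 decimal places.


alpha * |beta| = 0.86 * 0.64 = 0.5504.
(1-alpha) * beta^2/2 = 0.14 * 0.4096/2 = 0.0287.
Total = 0.62 * (0.5504 + 0.0287) = 0.3590.

0.3590


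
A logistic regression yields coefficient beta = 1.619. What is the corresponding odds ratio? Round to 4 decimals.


exp(1.619) = 5.0480.
So the odds ratio is 5.0480.

5.0480


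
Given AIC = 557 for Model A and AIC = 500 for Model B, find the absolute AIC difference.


Compute |557 - 500| = 57.
Model B has the smaller AIC.

57


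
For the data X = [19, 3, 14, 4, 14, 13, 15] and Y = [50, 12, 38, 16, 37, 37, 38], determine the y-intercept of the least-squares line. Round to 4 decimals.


Compute b1 = 2.2709 from the OLS formula.
With xbar = 11.7143 and ybar = 32.5714, the intercept is:
b0 = 32.5714 - 2.2709 * 11.7143 = 5.9689.

5.9689


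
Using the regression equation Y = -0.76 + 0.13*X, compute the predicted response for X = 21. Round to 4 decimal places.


Plug X = 21 into Y = -0.76 + 0.13*X:
Y = -0.76 + 2.7300 = 1.9700.

1.9700


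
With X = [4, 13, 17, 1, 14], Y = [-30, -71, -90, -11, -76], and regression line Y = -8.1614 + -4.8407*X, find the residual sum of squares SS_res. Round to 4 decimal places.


For each point, residual = actual - predicted.
Residuals: [-2.4758, 0.0905, 0.4533, 2.0021, -0.0688].
Sum of squared residuals = 10.3564.

10.3564


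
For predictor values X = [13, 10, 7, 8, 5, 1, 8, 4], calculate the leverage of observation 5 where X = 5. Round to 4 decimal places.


Compute xbar = 7.0000 with n = 8 observations.
SXX = 96.0000.
Leverage = 1/8 + (5 - 7.0000)^2/96.0000 = 0.1667.

0.1667


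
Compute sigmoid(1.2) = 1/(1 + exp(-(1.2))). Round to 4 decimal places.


First, exp(-1.2000) = 0.3012.
Then sigma(z) = 1/(1 + 0.3012) = 0.7685.

0.7685


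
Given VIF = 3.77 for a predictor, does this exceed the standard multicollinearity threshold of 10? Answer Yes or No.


Check: VIF = 3.77 vs threshold = 10.
Since 3.77 < 10, the answer is No.

No


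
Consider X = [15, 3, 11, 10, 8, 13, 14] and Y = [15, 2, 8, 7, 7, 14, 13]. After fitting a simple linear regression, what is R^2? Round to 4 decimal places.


The fitted line is Y = -2.1376 + 1.0941*X.
SSres = 11.9565, SStot = 133.7143.
R^2 = 1 - SSres/SStot = 0.9106.

0.9106


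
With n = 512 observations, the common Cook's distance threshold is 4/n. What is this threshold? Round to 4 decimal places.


Using the rule of thumb:
Threshold = 4 / 512 = 0.0078.

0.0078


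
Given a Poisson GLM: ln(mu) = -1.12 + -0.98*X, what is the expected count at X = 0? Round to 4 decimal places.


Linear predictor: eta = -1.12 + (-0.98)(0) = -1.1200.
Expected count: mu = exp(-1.1200) = 0.3263.

0.3263


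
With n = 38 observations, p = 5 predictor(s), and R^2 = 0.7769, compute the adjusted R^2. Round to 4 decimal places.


Adjusted R^2 = 1 - (1 - R^2) * (n-1)/(n-p-1).
(1 - R^2) = 0.2231.
(n-1)/(n-p-1) = 37/32.
(1 - R^2) * (n-1) = 0.2231 * 37 = 8.2547.
Divide by (n-p-1): 8.2547 / 32 = 0.2580.
Adj R^2 = 1 - 0.2580 = 0.7420.

0.7420


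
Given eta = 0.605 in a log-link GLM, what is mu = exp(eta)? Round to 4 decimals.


The inverse log link gives:
mu = exp(0.605) = 1.8313.

1.8313


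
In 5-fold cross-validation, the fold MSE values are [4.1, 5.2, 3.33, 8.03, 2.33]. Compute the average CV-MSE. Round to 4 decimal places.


Sum of fold MSEs = 22.9900.
Average = 22.9900 / 5 = 4.5980.

4.5980


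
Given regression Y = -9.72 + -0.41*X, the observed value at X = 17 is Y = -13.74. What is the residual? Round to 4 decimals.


Compute yhat = -9.72 + (-0.41)(17) = -16.6900.
Residual = actual - predicted = -13.74 - -16.6900 = 2.9500.

2.9500


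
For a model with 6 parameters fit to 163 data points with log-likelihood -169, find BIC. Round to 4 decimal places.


ln(163) = 5.093750.
k * ln(n) = 6 * 5.093750 = 30.562500.
-2L = 338.
BIC = 30.562500 + 338 = 368.562500, which rounds to 368.5625.

368.5625


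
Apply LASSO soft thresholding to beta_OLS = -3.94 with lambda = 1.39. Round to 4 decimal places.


|beta_OLS| = 3.94.
lambda = 1.39.
Since |beta| > lambda, coefficient = sign(beta)*(|beta| - lambda) = -2.5500.
Result = -2.5500.

-2.5500


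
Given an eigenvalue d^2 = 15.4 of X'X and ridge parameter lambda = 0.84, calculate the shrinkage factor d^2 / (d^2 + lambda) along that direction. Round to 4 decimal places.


Denominator = d^2 + lambda = 15.4 + 0.84 = 16.2400.
Shrinkage = 15.4 / 16.2400 = 0.9483.

0.9483


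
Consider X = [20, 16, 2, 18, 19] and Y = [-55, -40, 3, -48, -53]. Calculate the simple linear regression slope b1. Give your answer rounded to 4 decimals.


First compute the means: xbar = 15.0000, ybar = -38.6000.
Then S_xx = sum((xi - xbar)^2) = 220.0000.
S_xy = sum((xi - xbar)(yi - ybar)) = -710.0000.
b1 = S_xy / S_xx = -710.0000 / 220.0000 = -3.2273.

-3.2273


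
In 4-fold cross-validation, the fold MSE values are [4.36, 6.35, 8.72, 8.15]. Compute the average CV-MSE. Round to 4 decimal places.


Sum of fold MSEs = 27.5800.
Average = 27.5800 / 4 = 6.8950.

6.8950


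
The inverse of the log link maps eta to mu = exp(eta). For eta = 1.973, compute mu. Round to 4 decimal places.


mu = exp(eta) = exp(1.973).
= 7.1922.

7.1922


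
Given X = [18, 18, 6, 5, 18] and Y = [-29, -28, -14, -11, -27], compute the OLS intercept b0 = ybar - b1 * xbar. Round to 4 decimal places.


The slope is b1 = -1.2447.
Sample means are xbar = 13.0000 and ybar = -21.8000.
Intercept: b0 = -21.8000 - (-1.2447)(13.0000) = -5.6191.

-5.6191


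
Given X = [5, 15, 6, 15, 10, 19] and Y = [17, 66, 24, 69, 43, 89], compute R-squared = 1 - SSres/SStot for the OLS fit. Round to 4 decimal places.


The fitted line is Y = -7.3755 + 5.0322*X.
SSres = 7.8391, SStot = 3941.3333.
R^2 = 1 - SSres/SStot = 0.9980.

0.9980


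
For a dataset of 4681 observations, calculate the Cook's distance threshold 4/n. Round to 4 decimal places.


The threshold is 4/n.
4/4681 = 0.0009.

0.0009


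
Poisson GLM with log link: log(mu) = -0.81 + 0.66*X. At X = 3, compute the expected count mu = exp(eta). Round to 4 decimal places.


Compute eta = -0.81 + 0.66 * 3 = 1.1700.
Apply inverse link: mu = e^1.1700 = 3.2220.

3.2220


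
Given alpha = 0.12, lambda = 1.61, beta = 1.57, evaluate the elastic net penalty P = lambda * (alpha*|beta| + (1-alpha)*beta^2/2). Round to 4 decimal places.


Compute:
L1 = 0.12 * 1.57 = 0.1884.
L2 = 0.88 * 1.57^2 / 2 = 1.0846.
Penalty = 1.61 * (0.1884 + 1.0846) = 2.0495.

2.0495


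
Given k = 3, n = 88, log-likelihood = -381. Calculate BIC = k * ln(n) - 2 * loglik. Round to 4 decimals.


Compute k*ln(n) = 3*ln(88) = 3*4.477337 = 13.432011.
Then -2*loglik = 762.
BIC = 13.432011 + 762 = 775.432011, which rounds to 775.4320.

775.4320


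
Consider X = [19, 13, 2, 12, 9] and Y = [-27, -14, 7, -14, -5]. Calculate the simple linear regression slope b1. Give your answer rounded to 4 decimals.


Calculate xbar = 11.0000, ybar = -10.6000.
S_xx = 154.0000, S_xy = -311.0000.
Using b1 = S_xy / S_xx = -311.0000 / 154.0000, we get b1 = -2.0195.

-2.0195


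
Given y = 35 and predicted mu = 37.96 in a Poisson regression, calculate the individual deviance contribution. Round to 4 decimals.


Compute y*ln(y/mu) = 35*ln(35/37.96) = 35*-0.081185 = -2.841475.
y - mu = -2.96.
D = 2*(-2.841475 - (-2.96)) = 0.237050, which rounds to 0.2371.

0.2371


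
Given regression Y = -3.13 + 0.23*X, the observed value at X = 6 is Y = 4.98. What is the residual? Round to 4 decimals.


Compute yhat = -3.13 + (0.23)(6) = -1.7500.
Residual = actual - predicted = 4.98 - -1.7500 = 6.7300.

6.7300


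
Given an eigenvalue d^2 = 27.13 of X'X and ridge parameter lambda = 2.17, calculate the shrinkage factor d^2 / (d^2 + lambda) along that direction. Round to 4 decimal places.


d^2 + lambda = 27.13 + 2.17 = 29.3000.
Shrinkage factor = 27.13/29.3000 = 0.9259.

0.9259


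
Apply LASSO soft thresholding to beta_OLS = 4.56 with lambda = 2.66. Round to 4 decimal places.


|beta_OLS| = 4.56.
lambda = 2.66.
Since |beta| > lambda, coefficient = sign(beta)*(|beta| - lambda) = 1.9000.
Result = 1.9000.

1.9000


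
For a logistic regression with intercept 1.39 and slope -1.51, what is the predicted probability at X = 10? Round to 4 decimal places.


z = 1.39 + -1.51 * 10 = -13.7100.
Sigmoid: P = 1 / (1 + exp(13.7100)) = 0.0000.

0.0000


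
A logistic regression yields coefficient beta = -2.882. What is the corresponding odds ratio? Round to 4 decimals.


exp(-2.882) = 0.0560.
So the odds ratio is 0.0560.

0.0560


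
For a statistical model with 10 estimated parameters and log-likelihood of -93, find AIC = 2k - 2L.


AIC = 2k - 2*loglik = 2(10) - 2(-93).
= 20 + 186 = 206.

206


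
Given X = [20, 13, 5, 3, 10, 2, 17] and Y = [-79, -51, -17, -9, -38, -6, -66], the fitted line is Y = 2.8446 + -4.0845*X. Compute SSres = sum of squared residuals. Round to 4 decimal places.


Compute predicted values, then residuals = yi - yhat_i.
Residuals: [-0.1546, -0.7461, 0.5779, 0.4089, 0.0004, -0.6756, 0.5919].
SSres = sum(residual^2) = 1.8885.

1.8885


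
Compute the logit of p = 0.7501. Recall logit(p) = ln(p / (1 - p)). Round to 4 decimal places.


The odds are p/(1-p) = 0.7501 / 0.2499 = 3.0016.
logit(p) = ln(3.0016) = 1.0991.

1.0991


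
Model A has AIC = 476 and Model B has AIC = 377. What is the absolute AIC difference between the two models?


|AIC_A - AIC_B| = |476 - 377| = 99.
Model B is preferred (lower AIC).

99


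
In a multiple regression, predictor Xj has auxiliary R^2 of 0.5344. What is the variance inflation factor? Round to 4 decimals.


VIF = 1 / (1 - 0.5344).
= 1 / 0.4656 = 2.1478.

2.1478


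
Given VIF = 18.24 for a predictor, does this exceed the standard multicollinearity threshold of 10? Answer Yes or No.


Check: VIF = 18.24 vs threshold = 10.
Since 18.24 >= 10, the answer is Yes.

Yes


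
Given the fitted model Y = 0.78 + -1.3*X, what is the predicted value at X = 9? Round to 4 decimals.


Plug X = 9 into Y = 0.78 + -1.3*X:
Y = 0.78 + -11.7000 = -10.9200.

-10.9200


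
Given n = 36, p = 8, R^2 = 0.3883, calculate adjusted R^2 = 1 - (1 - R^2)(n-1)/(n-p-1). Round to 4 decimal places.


Using the formula:
(1 - 0.3883) = 0.6117.
Multiply by 35/27: 0.6117 * 35 = 21.4095, then 21.4095 / 27 = 0.7929.
Adj R^2 = 1 - 0.7929 = 0.2071.

0.2071


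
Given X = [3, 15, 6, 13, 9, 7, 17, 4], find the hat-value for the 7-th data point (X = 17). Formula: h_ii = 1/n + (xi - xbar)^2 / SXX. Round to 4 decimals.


n = 8, xbar = 9.2500.
SXX = sum((xi - xbar)^2) = 189.5000.
h = 1/8 + (17 - 9.2500)^2 / 189.5000 = 0.4420.

0.4420


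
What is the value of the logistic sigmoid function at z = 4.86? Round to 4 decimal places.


First, exp(-4.8600) = 0.0078.
Then sigma(z) = 1/(1 + 0.0078) = 0.9923.

0.9923


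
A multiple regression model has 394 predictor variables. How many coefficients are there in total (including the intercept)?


Including the intercept, the model has 394 predictor coefficients + 1 intercept.
Total = 395.

395


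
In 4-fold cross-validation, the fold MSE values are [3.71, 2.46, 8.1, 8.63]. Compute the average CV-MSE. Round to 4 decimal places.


Total MSE across folds = 22.9000.
CV-MSE = 22.9000/4 = 5.7250.

5.7250


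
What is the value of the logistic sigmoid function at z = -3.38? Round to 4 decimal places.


Compute exp(3.3800) = 29.3708.
Sigmoid = 1 / (1 + 29.3708) = 1 / 30.3708 = 0.0329.

0.0329
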